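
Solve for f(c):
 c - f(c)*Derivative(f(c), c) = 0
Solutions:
 f(c) = -sqrt(C1 + c^2)
 f(c) = sqrt(C1 + c^2)


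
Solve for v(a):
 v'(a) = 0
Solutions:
 v(a) = C1


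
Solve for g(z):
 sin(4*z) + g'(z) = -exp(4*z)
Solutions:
 g(z) = C1 - exp(4*z)/4 + cos(4*z)/4


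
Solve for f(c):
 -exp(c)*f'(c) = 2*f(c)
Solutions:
 f(c) = C1*exp(2*exp(-c))


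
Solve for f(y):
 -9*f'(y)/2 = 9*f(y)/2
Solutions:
 f(y) = C1*exp(-y)


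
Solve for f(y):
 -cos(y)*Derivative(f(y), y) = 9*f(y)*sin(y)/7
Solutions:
 f(y) = C1*cos(y)^(9/7)


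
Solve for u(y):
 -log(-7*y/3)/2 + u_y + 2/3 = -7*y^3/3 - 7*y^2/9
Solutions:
 u(y) = C1 - 7*y^4/12 - 7*y^3/27 + y*log(-y)/2 + y*(-7 - 3*log(3) + 3*log(7))/6


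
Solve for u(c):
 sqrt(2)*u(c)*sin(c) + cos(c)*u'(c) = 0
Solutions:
 u(c) = C1*cos(c)^(sqrt(2))


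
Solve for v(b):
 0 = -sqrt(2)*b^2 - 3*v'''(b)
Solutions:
 v(b) = C1 + C2*b + C3*b^2 - sqrt(2)*b^5/180


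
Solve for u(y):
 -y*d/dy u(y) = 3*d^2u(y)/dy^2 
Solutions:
 u(y) = C1 + C2*erf(sqrt(6)*y/6)


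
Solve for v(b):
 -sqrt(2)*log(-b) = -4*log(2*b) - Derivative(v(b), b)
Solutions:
 v(b) = C1 - b*(4 - sqrt(2))*log(b) + b*(-4*log(2) - sqrt(2) + 4 + sqrt(2)*I*pi)


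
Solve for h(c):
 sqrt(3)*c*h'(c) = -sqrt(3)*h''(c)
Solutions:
 h(c) = C1 + C2*erf(sqrt(2)*c/2)


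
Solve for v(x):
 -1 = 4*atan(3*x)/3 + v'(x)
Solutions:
 v(x) = C1 - 4*x*atan(3*x)/3 - x + 2*log(9*x^2 + 1)/9


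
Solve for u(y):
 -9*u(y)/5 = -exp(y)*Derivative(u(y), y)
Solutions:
 u(y) = C1*exp(-9*exp(-y)/5)


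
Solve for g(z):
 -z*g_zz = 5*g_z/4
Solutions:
 g(z) = C1 + C2/z^(1/4)


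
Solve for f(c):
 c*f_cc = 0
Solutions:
 f(c) = C1 + C2*c


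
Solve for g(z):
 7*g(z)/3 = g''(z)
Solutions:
 g(z) = C1*exp(-sqrt(21)*z/3) + C2*exp(sqrt(21)*z/3)


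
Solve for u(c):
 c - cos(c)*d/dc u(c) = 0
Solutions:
 u(c) = C1 + Integral(c/cos(c), c)


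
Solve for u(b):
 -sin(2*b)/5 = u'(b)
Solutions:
 u(b) = C1 + cos(2*b)/10


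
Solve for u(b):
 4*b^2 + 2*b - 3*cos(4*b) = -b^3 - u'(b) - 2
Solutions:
 u(b) = C1 - b^4/4 - 4*b^3/3 - b^2 - 2*b + 3*sin(4*b)/4


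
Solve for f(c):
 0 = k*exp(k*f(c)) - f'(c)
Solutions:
 f(c) = Piecewise((log(-1/(C1*k + c*k^2))/k, Ne(k, 0)), (nan, True))
 f(c) = Piecewise((C1 + c*k, Eq(k, 0)), (nan, True))


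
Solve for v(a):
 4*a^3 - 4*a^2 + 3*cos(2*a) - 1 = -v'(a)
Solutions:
 v(a) = C1 - a^4 + 4*a^3/3 + a - 3*sin(2*a)/2


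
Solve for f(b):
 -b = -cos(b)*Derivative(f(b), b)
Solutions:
 f(b) = C1 + Integral(b/cos(b), b)


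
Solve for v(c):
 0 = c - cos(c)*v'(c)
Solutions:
 v(c) = C1 + Integral(c/cos(c), c)


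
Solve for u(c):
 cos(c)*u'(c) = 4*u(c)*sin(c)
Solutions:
 u(c) = C1/cos(c)^4


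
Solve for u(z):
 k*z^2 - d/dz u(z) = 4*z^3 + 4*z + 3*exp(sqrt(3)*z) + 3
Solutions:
 u(z) = C1 + k*z^3/3 - z^4 - 2*z^2 - 3*z - sqrt(3)*exp(sqrt(3)*z)


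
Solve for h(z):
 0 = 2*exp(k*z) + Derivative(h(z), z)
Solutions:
 h(z) = C1 - 2*exp(k*z)/k


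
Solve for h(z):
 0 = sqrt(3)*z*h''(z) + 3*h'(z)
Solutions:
 h(z) = C1 + C2*z^(1 - sqrt(3))


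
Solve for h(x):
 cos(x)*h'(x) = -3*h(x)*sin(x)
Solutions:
 h(x) = C1*cos(x)^3


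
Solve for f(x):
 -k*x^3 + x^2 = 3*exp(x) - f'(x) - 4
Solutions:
 f(x) = C1 + k*x^4/4 - x^3/3 - 4*x + 3*exp(x)


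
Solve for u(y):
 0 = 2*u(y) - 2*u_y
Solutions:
 u(y) = C1*exp(y)


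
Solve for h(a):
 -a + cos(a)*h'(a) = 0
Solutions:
 h(a) = C1 + Integral(a/cos(a), a)


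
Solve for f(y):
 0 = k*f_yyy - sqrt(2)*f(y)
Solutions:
 f(y) = C1*exp(2^(1/6)*y*(1/k)^(1/3)) + C2*exp(2^(1/6)*y*(-1 + sqrt(3)*I)*(1/k)^(1/3)/2) + C3*exp(-2^(1/6)*y*(1 + sqrt(3)*I)*(1/k)^(1/3)/2)


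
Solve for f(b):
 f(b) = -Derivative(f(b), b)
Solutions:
 f(b) = C1*exp(-b)


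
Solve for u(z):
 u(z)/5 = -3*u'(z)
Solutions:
 u(z) = C1*exp(-z/15)


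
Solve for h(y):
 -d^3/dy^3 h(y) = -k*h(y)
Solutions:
 h(y) = C1*exp(k^(1/3)*y) + C2*exp(k^(1/3)*y*(-1 + sqrt(3)*I)/2) + C3*exp(-k^(1/3)*y*(1 + sqrt(3)*I)/2)


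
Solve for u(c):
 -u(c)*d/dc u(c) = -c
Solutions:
 u(c) = -sqrt(C1 + c^2)
 u(c) = sqrt(C1 + c^2)


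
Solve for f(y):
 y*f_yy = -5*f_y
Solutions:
 f(y) = C1 + C2/y^4


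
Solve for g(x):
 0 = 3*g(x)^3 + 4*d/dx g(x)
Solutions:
 g(x) = -sqrt(2)*sqrt(-1/(C1 - 3*x))
 g(x) = sqrt(2)*sqrt(-1/(C1 - 3*x))


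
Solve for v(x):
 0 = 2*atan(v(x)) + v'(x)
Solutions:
 Integral(1/atan(_y), (_y, v(x))) = C1 - 2*x


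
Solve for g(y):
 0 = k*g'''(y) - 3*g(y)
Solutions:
 g(y) = C1*exp(3^(1/3)*y*(1/k)^(1/3)) + C2*exp(y*(-3^(1/3) + 3^(5/6)*I)*(1/k)^(1/3)/2) + C3*exp(-y*(3^(1/3) + 3^(5/6)*I)*(1/k)^(1/3)/2)


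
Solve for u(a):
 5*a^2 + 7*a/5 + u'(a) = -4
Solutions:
 u(a) = C1 - 5*a^3/3 - 7*a^2/10 - 4*a


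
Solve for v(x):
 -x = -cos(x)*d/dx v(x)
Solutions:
 v(x) = C1 + Integral(x/cos(x), x)


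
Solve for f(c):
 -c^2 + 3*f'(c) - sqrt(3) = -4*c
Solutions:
 f(c) = C1 + c^3/9 - 2*c^2/3 + sqrt(3)*c/3


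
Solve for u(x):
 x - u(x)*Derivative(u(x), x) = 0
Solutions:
 u(x) = -sqrt(C1 + x^2)
 u(x) = sqrt(C1 + x^2)


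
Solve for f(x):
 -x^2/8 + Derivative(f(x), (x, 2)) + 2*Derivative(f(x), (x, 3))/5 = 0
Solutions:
 f(x) = C1 + C2*x + C3*exp(-5*x/2) + x^4/96 - x^3/60 + x^2/50


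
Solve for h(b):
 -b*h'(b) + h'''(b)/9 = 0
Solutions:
 h(b) = C1 + Integral(C2*airyai(3^(2/3)*b) + C3*airybi(3^(2/3)*b), b)


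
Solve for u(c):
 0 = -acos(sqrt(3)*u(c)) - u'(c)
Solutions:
 Integral(1/acos(sqrt(3)*_y), (_y, u(c))) = C1 - c


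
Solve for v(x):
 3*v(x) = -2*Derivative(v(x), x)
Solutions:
 v(x) = C1*exp(-3*x/2)


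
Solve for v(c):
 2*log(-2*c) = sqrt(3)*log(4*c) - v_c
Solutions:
 v(c) = C1 + c*(-2 + sqrt(3))*log(c) + c*(-sqrt(3) - 2*log(2) + 2 + 2*sqrt(3)*log(2) - 2*I*pi)


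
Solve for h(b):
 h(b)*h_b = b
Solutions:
 h(b) = -sqrt(C1 + b^2)
 h(b) = sqrt(C1 + b^2)


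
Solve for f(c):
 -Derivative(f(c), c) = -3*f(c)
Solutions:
 f(c) = C1*exp(3*c)


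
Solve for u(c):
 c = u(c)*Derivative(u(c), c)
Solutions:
 u(c) = -sqrt(C1 + c^2)
 u(c) = sqrt(C1 + c^2)


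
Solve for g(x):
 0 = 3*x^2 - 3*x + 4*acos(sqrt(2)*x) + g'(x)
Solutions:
 g(x) = C1 - x^3 + 3*x^2/2 - 4*x*acos(sqrt(2)*x) + 2*sqrt(2)*sqrt(1 - 2*x^2)


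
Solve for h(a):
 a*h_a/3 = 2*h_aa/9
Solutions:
 h(a) = C1 + C2*erfi(sqrt(3)*a/2)


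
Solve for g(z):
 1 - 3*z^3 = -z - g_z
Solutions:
 g(z) = C1 + 3*z^4/4 - z^2/2 - z


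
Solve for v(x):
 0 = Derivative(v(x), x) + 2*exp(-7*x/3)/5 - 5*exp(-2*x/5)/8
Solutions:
 v(x) = C1 + 6*exp(-7*x/3)/35 - 25*exp(-2*x/5)/16


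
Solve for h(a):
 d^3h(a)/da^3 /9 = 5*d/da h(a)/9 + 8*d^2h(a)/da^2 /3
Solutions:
 h(a) = C1 + C2*exp(a*(12 - sqrt(149))) + C3*exp(a*(12 + sqrt(149)))


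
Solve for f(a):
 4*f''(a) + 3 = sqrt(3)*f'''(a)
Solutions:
 f(a) = C1 + C2*a + C3*exp(4*sqrt(3)*a/3) - 3*a^2/8


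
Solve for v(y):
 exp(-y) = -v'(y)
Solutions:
 v(y) = C1 + exp(-y)


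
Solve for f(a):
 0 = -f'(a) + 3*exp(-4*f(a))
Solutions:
 f(a) = log(-I*(C1 + 12*a)^(1/4))
 f(a) = log(I*(C1 + 12*a)^(1/4))
 f(a) = log(-(C1 + 12*a)^(1/4))
 f(a) = log(C1 + 12*a)/4


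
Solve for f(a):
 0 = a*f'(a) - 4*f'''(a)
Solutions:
 f(a) = C1 + Integral(C2*airyai(2^(1/3)*a/2) + C3*airybi(2^(1/3)*a/2), a)


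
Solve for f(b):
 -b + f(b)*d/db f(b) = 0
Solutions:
 f(b) = -sqrt(C1 + b^2)
 f(b) = sqrt(C1 + b^2)


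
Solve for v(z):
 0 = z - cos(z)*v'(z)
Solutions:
 v(z) = C1 + Integral(z/cos(z), z)


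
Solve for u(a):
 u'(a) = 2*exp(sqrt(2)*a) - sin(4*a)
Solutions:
 u(a) = C1 + sqrt(2)*exp(sqrt(2)*a) + cos(4*a)/4


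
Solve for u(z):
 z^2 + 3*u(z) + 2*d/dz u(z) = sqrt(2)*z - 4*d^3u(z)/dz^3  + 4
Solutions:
 u(z) = C1*exp(-3^(1/3)*z*(-(27 + sqrt(753))^(1/3) + 2*3^(1/3)/(27 + sqrt(753))^(1/3))/12)*sin(3^(1/6)*z*(6/(27 + sqrt(753))^(1/3) + 3^(2/3)*(27 + sqrt(753))^(1/3))/12) + C2*exp(-3^(1/3)*z*(-(27 + sqrt(753))^(1/3) + 2*3^(1/3)/(27 + sqrt(753))^(1/3))/12)*cos(3^(1/6)*z*(6/(27 + sqrt(753))^(1/3) + 3^(2/3)*(27 + sqrt(753))^(1/3))/12) + C3*exp(3^(1/3)*z*(-(27 + sqrt(753))^(1/3) + 2*3^(1/3)/(27 + sqrt(753))^(1/3))/6) - z^2/3 + 4*z/9 + sqrt(2)*z/3 - 2*sqrt(2)/9 + 28/27


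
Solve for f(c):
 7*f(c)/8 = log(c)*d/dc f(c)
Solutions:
 f(c) = C1*exp(7*li(c)/8)


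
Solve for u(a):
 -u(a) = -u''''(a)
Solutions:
 u(a) = C1*exp(-a) + C2*exp(a) + C3*sin(a) + C4*cos(a)


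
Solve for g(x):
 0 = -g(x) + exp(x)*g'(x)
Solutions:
 g(x) = C1*exp(-exp(-x))


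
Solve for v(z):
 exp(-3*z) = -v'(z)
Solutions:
 v(z) = C1 + exp(-3*z)/3


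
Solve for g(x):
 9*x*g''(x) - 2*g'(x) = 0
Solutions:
 g(x) = C1 + C2*x^(11/9)


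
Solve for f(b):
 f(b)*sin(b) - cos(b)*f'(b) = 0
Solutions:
 f(b) = C1/cos(b)


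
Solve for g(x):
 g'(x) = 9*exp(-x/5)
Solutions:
 g(x) = C1 - 45*exp(-x/5)


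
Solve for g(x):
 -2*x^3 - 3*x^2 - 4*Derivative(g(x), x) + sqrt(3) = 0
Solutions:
 g(x) = C1 - x^4/8 - x^3/4 + sqrt(3)*x/4


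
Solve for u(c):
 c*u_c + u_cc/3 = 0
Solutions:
 u(c) = C1 + C2*erf(sqrt(6)*c/2)


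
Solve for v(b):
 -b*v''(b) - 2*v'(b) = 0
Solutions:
 v(b) = C1 + C2/b


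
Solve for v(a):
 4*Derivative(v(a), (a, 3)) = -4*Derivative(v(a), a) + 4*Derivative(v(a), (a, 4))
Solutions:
 v(a) = C1 + C2*exp(a*(-2^(2/3)*(3*sqrt(93) + 29)^(1/3) - 2*2^(1/3)/(3*sqrt(93) + 29)^(1/3) + 4)/12)*sin(2^(1/3)*sqrt(3)*a*(-2^(1/3)*(3*sqrt(93) + 29)^(1/3) + 2/(3*sqrt(93) + 29)^(1/3))/12) + C3*exp(a*(-2^(2/3)*(3*sqrt(93) + 29)^(1/3) - 2*2^(1/3)/(3*sqrt(93) + 29)^(1/3) + 4)/12)*cos(2^(1/3)*sqrt(3)*a*(-2^(1/3)*(3*sqrt(93) + 29)^(1/3) + 2/(3*sqrt(93) + 29)^(1/3))/12) + C4*exp(a*(2*2^(1/3)/(3*sqrt(93) + 29)^(1/3) + 2 + 2^(2/3)*(3*sqrt(93) + 29)^(1/3))/6)


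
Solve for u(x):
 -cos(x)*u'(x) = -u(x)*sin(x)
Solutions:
 u(x) = C1/cos(x)


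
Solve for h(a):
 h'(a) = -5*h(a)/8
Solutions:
 h(a) = C1*exp(-5*a/8)


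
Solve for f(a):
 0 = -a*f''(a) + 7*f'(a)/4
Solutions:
 f(a) = C1 + C2*a^(11/4)


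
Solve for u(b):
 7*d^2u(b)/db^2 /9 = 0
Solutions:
 u(b) = C1 + C2*b


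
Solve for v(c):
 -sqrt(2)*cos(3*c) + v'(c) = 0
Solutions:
 v(c) = C1 + sqrt(2)*sin(3*c)/3


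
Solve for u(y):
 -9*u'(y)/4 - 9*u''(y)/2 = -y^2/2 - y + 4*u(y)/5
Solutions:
 u(y) = 5*y^2/8 - 145*y/64 + (C1*sin(sqrt(415)*y/60) + C2*cos(sqrt(415)*y/60))*exp(-y/4) - 675/1024


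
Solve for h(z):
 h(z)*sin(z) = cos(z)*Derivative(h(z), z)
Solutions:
 h(z) = C1/cos(z)


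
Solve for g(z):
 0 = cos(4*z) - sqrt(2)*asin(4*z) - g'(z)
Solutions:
 g(z) = C1 - sqrt(2)*(z*asin(4*z) + sqrt(1 - 16*z^2)/4) + sin(4*z)/4


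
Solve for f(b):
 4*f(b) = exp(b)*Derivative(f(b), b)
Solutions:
 f(b) = C1*exp(-4*exp(-b))


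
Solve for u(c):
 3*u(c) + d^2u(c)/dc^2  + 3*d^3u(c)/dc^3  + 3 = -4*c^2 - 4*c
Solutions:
 u(c) = C1*exp(c*(-4 + 2*2^(1/3)/(27*sqrt(733) + 731)^(1/3) + 2^(2/3)*(27*sqrt(733) + 731)^(1/3))/36)*sin(2^(1/3)*sqrt(3)*c*(-2^(1/3)*(27*sqrt(733) + 731)^(1/3) + 2/(27*sqrt(733) + 731)^(1/3))/36) + C2*exp(c*(-4 + 2*2^(1/3)/(27*sqrt(733) + 731)^(1/3) + 2^(2/3)*(27*sqrt(733) + 731)^(1/3))/36)*cos(2^(1/3)*sqrt(3)*c*(-2^(1/3)*(27*sqrt(733) + 731)^(1/3) + 2/(27*sqrt(733) + 731)^(1/3))/36) + C3*exp(-c*(2*2^(1/3)/(27*sqrt(733) + 731)^(1/3) + 2 + 2^(2/3)*(27*sqrt(733) + 731)^(1/3))/18) - 4*c^2/3 - 4*c/3 - 1/9


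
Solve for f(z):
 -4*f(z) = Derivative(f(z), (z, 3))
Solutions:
 f(z) = C3*exp(-2^(2/3)*z) + (C1*sin(2^(2/3)*sqrt(3)*z/2) + C2*cos(2^(2/3)*sqrt(3)*z/2))*exp(2^(2/3)*z/2)


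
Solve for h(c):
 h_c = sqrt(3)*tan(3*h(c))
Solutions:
 h(c) = -asin(C1*exp(3*sqrt(3)*c))/3 + pi/3
 h(c) = asin(C1*exp(3*sqrt(3)*c))/3


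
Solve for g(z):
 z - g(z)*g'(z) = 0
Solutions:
 g(z) = -sqrt(C1 + z^2)
 g(z) = sqrt(C1 + z^2)


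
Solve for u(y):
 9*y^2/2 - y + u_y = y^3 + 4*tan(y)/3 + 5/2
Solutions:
 u(y) = C1 + y^4/4 - 3*y^3/2 + y^2/2 + 5*y/2 - 4*log(cos(y))/3


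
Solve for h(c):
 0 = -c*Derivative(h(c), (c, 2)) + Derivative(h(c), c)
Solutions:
 h(c) = C1 + C2*c^2


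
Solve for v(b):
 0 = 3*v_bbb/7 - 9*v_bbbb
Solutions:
 v(b) = C1 + C2*b + C3*b^2 + C4*exp(b/21)


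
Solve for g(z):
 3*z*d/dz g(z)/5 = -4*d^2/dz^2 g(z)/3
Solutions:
 g(z) = C1 + C2*erf(3*sqrt(10)*z/20)


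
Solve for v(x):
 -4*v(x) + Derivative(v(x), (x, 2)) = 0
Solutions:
 v(x) = C1*exp(-2*x) + C2*exp(2*x)


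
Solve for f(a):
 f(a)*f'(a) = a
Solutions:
 f(a) = -sqrt(C1 + a^2)
 f(a) = sqrt(C1 + a^2)


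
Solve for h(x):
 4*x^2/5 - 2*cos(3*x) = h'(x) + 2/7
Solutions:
 h(x) = C1 + 4*x^3/15 - 2*x/7 - 2*sin(3*x)/3


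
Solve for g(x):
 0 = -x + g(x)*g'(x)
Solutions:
 g(x) = -sqrt(C1 + x^2)
 g(x) = sqrt(C1 + x^2)


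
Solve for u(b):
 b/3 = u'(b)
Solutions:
 u(b) = C1 + b^2/6


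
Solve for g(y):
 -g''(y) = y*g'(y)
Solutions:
 g(y) = C1 + C2*erf(sqrt(2)*y/2)


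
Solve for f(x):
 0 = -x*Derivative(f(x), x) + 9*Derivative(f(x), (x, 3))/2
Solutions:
 f(x) = C1 + Integral(C2*airyai(6^(1/3)*x/3) + C3*airybi(6^(1/3)*x/3), x)


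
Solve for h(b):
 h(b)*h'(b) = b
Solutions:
 h(b) = -sqrt(C1 + b^2)
 h(b) = sqrt(C1 + b^2)


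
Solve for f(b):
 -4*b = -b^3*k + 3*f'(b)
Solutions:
 f(b) = C1 + b^4*k/12 - 2*b^2/3


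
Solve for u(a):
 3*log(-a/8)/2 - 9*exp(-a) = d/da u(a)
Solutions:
 u(a) = C1 + 3*a*log(-a)/2 + 3*a*(-3*log(2) - 1)/2 + 9*exp(-a)


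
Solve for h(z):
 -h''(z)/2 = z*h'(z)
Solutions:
 h(z) = C1 + C2*erf(z)


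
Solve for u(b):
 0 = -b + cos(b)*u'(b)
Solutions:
 u(b) = C1 + Integral(b/cos(b), b)


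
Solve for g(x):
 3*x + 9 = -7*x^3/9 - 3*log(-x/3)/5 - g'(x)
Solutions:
 g(x) = C1 - 7*x^4/36 - 3*x^2/2 - 3*x*log(-x)/5 + 3*x*(-14 + log(3))/5


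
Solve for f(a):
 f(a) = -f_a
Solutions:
 f(a) = C1*exp(-a)


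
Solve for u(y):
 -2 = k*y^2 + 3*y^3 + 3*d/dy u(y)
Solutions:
 u(y) = C1 - k*y^3/9 - y^4/4 - 2*y/3


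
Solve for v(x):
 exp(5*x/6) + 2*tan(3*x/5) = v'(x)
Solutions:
 v(x) = C1 + 6*exp(5*x/6)/5 - 10*log(cos(3*x/5))/3


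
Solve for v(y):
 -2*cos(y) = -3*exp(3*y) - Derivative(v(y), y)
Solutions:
 v(y) = C1 - exp(3*y) + 2*sin(y)


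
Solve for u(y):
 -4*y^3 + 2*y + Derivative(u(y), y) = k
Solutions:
 u(y) = C1 + k*y + y^4 - y^2


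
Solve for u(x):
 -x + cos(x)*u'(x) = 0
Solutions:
 u(x) = C1 + Integral(x/cos(x), x)


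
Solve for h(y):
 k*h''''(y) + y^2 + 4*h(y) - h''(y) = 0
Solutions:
 h(y) = C1*exp(-sqrt(2)*y*sqrt((1 - sqrt(1 - 16*k))/k)/2) + C2*exp(sqrt(2)*y*sqrt((1 - sqrt(1 - 16*k))/k)/2) + C3*exp(-sqrt(2)*y*sqrt((sqrt(1 - 16*k) + 1)/k)/2) + C4*exp(sqrt(2)*y*sqrt((sqrt(1 - 16*k) + 1)/k)/2) - y^2/4 - 1/8


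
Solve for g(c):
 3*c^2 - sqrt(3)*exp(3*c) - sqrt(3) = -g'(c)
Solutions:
 g(c) = C1 - c^3 + sqrt(3)*c + sqrt(3)*exp(3*c)/3


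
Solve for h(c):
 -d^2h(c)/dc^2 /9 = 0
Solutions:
 h(c) = C1 + C2*c


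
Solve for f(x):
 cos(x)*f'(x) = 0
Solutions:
 f(x) = C1


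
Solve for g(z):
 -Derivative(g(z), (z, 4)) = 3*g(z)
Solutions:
 g(z) = (C1*sin(sqrt(2)*3^(1/4)*z/2) + C2*cos(sqrt(2)*3^(1/4)*z/2))*exp(-sqrt(2)*3^(1/4)*z/2) + (C3*sin(sqrt(2)*3^(1/4)*z/2) + C4*cos(sqrt(2)*3^(1/4)*z/2))*exp(sqrt(2)*3^(1/4)*z/2)


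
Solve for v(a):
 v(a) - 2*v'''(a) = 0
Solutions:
 v(a) = C3*exp(2^(2/3)*a/2) + (C1*sin(2^(2/3)*sqrt(3)*a/4) + C2*cos(2^(2/3)*sqrt(3)*a/4))*exp(-2^(2/3)*a/4)


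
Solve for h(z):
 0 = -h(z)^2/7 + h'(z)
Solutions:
 h(z) = -7/(C1 + z)


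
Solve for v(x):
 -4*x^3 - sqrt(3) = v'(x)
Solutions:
 v(x) = C1 - x^4 - sqrt(3)*x


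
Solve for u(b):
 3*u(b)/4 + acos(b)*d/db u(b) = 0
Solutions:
 u(b) = C1*exp(-3*Integral(1/acos(b), b)/4)


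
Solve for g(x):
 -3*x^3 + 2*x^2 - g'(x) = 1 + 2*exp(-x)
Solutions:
 g(x) = C1 - 3*x^4/4 + 2*x^3/3 - x + 2*exp(-x)


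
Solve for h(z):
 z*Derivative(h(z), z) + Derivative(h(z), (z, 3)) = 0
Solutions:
 h(z) = C1 + Integral(C2*airyai(-z) + C3*airybi(-z), z)


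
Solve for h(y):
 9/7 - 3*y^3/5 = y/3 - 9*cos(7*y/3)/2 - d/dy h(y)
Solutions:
 h(y) = C1 + 3*y^4/20 + y^2/6 - 9*y/7 - 27*sin(7*y/3)/14


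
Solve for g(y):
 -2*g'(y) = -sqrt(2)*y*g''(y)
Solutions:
 g(y) = C1 + C2*y^(1 + sqrt(2))


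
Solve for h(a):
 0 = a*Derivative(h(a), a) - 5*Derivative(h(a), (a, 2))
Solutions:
 h(a) = C1 + C2*erfi(sqrt(10)*a/10)


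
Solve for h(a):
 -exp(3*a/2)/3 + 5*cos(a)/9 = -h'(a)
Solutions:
 h(a) = C1 + 2*exp(3*a/2)/9 - 5*sin(a)/9


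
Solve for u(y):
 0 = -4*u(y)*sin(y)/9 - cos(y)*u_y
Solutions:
 u(y) = C1*cos(y)^(4/9)


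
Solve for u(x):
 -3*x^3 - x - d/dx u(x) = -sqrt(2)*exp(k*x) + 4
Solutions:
 u(x) = C1 - 3*x^4/4 - x^2/2 - 4*x + sqrt(2)*exp(k*x)/k


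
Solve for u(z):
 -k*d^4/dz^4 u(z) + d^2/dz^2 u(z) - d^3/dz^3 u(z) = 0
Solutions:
 u(z) = C1 + C2*z + C3*exp(z*(sqrt(4*k + 1) - 1)/(2*k)) + C4*exp(-z*(sqrt(4*k + 1) + 1)/(2*k))


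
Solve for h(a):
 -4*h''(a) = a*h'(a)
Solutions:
 h(a) = C1 + C2*erf(sqrt(2)*a/4)


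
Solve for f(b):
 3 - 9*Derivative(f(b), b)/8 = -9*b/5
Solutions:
 f(b) = C1 + 4*b^2/5 + 8*b/3


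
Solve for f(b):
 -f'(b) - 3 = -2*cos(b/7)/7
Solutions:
 f(b) = C1 - 3*b + 2*sin(b/7)


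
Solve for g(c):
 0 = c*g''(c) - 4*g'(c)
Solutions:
 g(c) = C1 + C2*c^5


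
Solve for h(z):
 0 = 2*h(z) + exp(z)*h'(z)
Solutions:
 h(z) = C1*exp(2*exp(-z))


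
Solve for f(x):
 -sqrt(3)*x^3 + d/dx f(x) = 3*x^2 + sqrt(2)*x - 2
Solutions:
 f(x) = C1 + sqrt(3)*x^4/4 + x^3 + sqrt(2)*x^2/2 - 2*x


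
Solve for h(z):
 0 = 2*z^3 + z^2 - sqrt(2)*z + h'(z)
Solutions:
 h(z) = C1 - z^4/2 - z^3/3 + sqrt(2)*z^2/2


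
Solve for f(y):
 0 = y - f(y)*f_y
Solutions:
 f(y) = -sqrt(C1 + y^2)
 f(y) = sqrt(C1 + y^2)


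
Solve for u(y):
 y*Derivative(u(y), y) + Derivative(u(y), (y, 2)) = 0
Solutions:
 u(y) = C1 + C2*erf(sqrt(2)*y/2)


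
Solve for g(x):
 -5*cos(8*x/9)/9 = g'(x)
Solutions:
 g(x) = C1 - 5*sin(8*x/9)/8


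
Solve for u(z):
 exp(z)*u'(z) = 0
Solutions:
 u(z) = C1


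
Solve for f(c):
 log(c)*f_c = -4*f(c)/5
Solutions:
 f(c) = C1*exp(-4*li(c)/5)


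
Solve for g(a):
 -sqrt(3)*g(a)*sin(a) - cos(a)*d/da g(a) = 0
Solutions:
 g(a) = C1*cos(a)^(sqrt(3))


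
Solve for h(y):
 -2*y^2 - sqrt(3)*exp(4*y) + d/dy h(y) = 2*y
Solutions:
 h(y) = C1 + 2*y^3/3 + y^2 + sqrt(3)*exp(4*y)/4


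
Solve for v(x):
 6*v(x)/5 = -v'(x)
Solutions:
 v(x) = C1*exp(-6*x/5)


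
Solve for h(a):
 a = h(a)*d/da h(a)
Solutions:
 h(a) = -sqrt(C1 + a^2)
 h(a) = sqrt(C1 + a^2)


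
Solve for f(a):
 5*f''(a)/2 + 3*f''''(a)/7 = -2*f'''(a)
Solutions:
 f(a) = C1 + C2*a + (C3*sin(sqrt(14)*a/6) + C4*cos(sqrt(14)*a/6))*exp(-7*a/3)


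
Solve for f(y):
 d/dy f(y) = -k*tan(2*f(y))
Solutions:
 f(y) = -asin(C1*exp(-2*k*y))/2 + pi/2
 f(y) = asin(C1*exp(-2*k*y))/2


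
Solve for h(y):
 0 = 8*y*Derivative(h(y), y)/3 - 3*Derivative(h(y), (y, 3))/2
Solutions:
 h(y) = C1 + Integral(C2*airyai(2*6^(1/3)*y/3) + C3*airybi(2*6^(1/3)*y/3), y)


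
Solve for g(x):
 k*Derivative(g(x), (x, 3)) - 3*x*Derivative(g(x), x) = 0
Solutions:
 g(x) = C1 + Integral(C2*airyai(3^(1/3)*x*(1/k)^(1/3)) + C3*airybi(3^(1/3)*x*(1/k)^(1/3)), x)


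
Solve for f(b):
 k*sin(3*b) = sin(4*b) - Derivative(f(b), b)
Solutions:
 f(b) = C1 + k*cos(3*b)/3 - cos(4*b)/4


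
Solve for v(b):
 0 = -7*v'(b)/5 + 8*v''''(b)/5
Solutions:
 v(b) = C1 + C4*exp(7^(1/3)*b/2) + (C2*sin(sqrt(3)*7^(1/3)*b/4) + C3*cos(sqrt(3)*7^(1/3)*b/4))*exp(-7^(1/3)*b/4)


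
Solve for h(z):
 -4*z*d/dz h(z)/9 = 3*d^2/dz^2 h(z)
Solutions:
 h(z) = C1 + C2*erf(sqrt(6)*z/9)


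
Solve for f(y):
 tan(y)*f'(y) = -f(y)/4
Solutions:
 f(y) = C1/sin(y)^(1/4)


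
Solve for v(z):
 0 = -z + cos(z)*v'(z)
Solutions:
 v(z) = C1 + Integral(z/cos(z), z)


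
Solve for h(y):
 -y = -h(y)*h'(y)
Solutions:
 h(y) = -sqrt(C1 + y^2)
 h(y) = sqrt(C1 + y^2)


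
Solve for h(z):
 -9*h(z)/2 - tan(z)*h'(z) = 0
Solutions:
 h(z) = C1/sin(z)^(9/2)


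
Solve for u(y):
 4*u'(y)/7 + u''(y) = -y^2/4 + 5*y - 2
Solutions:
 u(y) = C1 + C2*exp(-4*y/7) - 7*y^3/48 + 329*y^2/64 - 2751*y/128


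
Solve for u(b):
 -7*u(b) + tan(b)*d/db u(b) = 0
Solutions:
 u(b) = C1*sin(b)^7


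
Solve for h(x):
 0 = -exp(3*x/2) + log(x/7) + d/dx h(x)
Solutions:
 h(x) = C1 - x*log(x) + x*(1 + log(7)) + 2*exp(3*x/2)/3


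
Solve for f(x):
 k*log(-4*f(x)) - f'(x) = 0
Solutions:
 Integral(1/(log(-_y) + 2*log(2)), (_y, f(x))) = C1 + k*x


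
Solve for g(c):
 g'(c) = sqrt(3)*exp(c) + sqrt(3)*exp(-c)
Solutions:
 g(c) = C1 + 2*sqrt(3)*sinh(c)


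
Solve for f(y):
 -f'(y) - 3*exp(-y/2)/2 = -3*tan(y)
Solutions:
 f(y) = C1 + 3*log(tan(y)^2 + 1)/2 + 3*exp(-y/2)


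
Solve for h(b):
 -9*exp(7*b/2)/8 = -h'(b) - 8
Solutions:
 h(b) = C1 - 8*b + 9*exp(7*b/2)/28


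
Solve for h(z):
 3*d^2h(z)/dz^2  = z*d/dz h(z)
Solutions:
 h(z) = C1 + C2*erfi(sqrt(6)*z/6)


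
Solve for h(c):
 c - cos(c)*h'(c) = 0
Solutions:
 h(c) = C1 + Integral(c/cos(c), c)


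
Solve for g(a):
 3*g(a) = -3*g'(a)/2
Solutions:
 g(a) = C1*exp(-2*a)


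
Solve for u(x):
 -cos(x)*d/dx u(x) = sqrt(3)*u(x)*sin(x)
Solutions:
 u(x) = C1*cos(x)^(sqrt(3))


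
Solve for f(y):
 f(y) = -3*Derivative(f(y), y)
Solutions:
 f(y) = C1*exp(-y/3)


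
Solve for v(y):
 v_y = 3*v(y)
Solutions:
 v(y) = C1*exp(3*y)


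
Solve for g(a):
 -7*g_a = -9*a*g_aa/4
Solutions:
 g(a) = C1 + C2*a^(37/9)


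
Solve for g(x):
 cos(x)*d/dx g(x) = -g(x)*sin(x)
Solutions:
 g(x) = C1*cos(x)


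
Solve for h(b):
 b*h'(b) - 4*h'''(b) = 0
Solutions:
 h(b) = C1 + Integral(C2*airyai(2^(1/3)*b/2) + C3*airybi(2^(1/3)*b/2), b)


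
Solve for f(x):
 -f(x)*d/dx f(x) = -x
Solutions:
 f(x) = -sqrt(C1 + x^2)
 f(x) = sqrt(C1 + x^2)


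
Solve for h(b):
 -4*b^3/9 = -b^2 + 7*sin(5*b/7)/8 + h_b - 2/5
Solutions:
 h(b) = C1 - b^4/9 + b^3/3 + 2*b/5 + 49*cos(5*b/7)/40


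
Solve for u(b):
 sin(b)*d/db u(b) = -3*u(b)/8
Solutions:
 u(b) = C1*(cos(b) + 1)^(3/16)/(cos(b) - 1)^(3/16)


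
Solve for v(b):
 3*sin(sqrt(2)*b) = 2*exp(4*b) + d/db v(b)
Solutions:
 v(b) = C1 - exp(4*b)/2 - 3*sqrt(2)*cos(sqrt(2)*b)/2


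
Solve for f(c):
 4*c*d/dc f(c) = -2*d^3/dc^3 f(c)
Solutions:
 f(c) = C1 + Integral(C2*airyai(-2^(1/3)*c) + C3*airybi(-2^(1/3)*c), c)


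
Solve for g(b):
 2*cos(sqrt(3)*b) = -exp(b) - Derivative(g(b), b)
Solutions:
 g(b) = C1 - exp(b) - 2*sqrt(3)*sin(sqrt(3)*b)/3


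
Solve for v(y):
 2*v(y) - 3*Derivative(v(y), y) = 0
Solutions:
 v(y) = C1*exp(2*y/3)


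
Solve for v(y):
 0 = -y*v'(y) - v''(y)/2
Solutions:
 v(y) = C1 + C2*erf(y)


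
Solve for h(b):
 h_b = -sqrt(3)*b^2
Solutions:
 h(b) = C1 - sqrt(3)*b^3/3


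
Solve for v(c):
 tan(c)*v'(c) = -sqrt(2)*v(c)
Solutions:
 v(c) = C1/sin(c)^(sqrt(2))


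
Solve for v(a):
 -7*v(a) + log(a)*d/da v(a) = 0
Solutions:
 v(a) = C1*exp(7*li(a))


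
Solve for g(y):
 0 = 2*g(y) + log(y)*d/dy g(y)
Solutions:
 g(y) = C1*exp(-2*li(y))


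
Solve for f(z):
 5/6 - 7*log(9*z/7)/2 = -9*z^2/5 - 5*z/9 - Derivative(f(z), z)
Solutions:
 f(z) = C1 - 3*z^3/5 - 5*z^2/18 + 7*z*log(z)/2 - 7*z*log(7)/2 - 13*z/3 + 7*z*log(3)


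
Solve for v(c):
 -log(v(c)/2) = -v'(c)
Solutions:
 Integral(1/(-log(_y) + log(2)), (_y, v(c))) = C1 - c


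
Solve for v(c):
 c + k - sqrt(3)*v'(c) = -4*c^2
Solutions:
 v(c) = C1 + 4*sqrt(3)*c^3/9 + sqrt(3)*c^2/6 + sqrt(3)*c*k/3


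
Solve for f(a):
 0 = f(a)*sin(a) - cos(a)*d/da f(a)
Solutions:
 f(a) = C1/cos(a)


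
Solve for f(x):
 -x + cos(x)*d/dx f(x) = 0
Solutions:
 f(x) = C1 + Integral(x/cos(x), x)


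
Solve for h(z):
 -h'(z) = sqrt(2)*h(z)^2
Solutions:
 h(z) = 1/(C1 + sqrt(2)*z)


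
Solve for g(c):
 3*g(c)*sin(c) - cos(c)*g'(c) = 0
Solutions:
 g(c) = C1/cos(c)^3


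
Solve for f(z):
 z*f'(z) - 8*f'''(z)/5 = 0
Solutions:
 f(z) = C1 + Integral(C2*airyai(5^(1/3)*z/2) + C3*airybi(5^(1/3)*z/2), z)


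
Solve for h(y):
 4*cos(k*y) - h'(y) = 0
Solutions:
 h(y) = C1 + 4*sin(k*y)/k


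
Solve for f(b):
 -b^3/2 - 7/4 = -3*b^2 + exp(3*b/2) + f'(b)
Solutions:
 f(b) = C1 - b^4/8 + b^3 - 7*b/4 - 2*exp(3*b/2)/3


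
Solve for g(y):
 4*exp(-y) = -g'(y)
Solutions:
 g(y) = C1 + 4*exp(-y)


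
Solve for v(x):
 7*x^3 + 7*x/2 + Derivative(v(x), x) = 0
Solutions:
 v(x) = C1 - 7*x^4/4 - 7*x^2/4


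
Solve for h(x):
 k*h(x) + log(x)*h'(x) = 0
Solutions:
 h(x) = C1*exp(-k*li(x))


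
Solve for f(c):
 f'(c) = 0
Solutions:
 f(c) = C1


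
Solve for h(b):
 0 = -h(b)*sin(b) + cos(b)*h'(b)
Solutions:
 h(b) = C1/cos(b)


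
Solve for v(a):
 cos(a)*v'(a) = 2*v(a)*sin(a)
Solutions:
 v(a) = C1/cos(a)^2


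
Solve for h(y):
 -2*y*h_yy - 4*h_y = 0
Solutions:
 h(y) = C1 + C2/y


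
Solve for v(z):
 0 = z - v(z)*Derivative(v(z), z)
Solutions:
 v(z) = -sqrt(C1 + z^2)
 v(z) = sqrt(C1 + z^2)


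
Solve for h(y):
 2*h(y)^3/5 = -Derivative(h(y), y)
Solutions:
 h(y) = -sqrt(10)*sqrt(-1/(C1 - 2*y))/2
 h(y) = sqrt(10)*sqrt(-1/(C1 - 2*y))/2


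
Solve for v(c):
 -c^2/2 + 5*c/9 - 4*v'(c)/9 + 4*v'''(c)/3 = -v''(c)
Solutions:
 v(c) = C1 + C2*exp(c*(-9 + sqrt(273))/24) + C3*exp(-c*(9 + sqrt(273))/24) - 3*c^3/8 - 61*c^2/32 - 981*c/64


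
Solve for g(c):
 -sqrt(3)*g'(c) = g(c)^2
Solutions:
 g(c) = 3/(C1 + sqrt(3)*c)


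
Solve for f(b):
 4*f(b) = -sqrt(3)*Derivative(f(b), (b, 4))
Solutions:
 f(b) = (C1*sin(3^(7/8)*b/3) + C2*cos(3^(7/8)*b/3))*exp(-3^(7/8)*b/3) + (C3*sin(3^(7/8)*b/3) + C4*cos(3^(7/8)*b/3))*exp(3^(7/8)*b/3)


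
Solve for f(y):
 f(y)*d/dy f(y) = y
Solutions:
 f(y) = -sqrt(C1 + y^2)
 f(y) = sqrt(C1 + y^2)


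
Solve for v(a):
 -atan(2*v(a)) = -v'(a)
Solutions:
 Integral(1/atan(2*_y), (_y, v(a))) = C1 + a


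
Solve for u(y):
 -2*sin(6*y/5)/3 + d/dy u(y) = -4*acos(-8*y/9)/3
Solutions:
 u(y) = C1 - 4*y*acos(-8*y/9)/3 - sqrt(81 - 64*y^2)/6 - 5*cos(6*y/5)/9


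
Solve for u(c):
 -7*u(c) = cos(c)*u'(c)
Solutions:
 u(c) = C1*sqrt(sin(c) - 1)*(sin(c)^3 - 3*sin(c)^2 + 3*sin(c) - 1)/(sqrt(sin(c) + 1)*(sin(c)^3 + 3*sin(c)^2 + 3*sin(c) + 1))


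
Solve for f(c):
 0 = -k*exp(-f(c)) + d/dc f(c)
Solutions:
 f(c) = log(C1 + c*k)


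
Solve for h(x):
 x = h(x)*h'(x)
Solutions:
 h(x) = -sqrt(C1 + x^2)
 h(x) = sqrt(C1 + x^2)


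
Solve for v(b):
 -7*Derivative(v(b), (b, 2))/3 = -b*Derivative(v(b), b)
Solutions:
 v(b) = C1 + C2*erfi(sqrt(42)*b/14)


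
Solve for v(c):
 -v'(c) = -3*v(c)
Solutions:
 v(c) = C1*exp(3*c)


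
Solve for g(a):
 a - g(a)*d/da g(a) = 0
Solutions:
 g(a) = -sqrt(C1 + a^2)
 g(a) = sqrt(C1 + a^2)


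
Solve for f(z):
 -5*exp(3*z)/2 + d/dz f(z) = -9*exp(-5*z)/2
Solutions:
 f(z) = C1 + 5*exp(3*z)/6 + 9*exp(-5*z)/10


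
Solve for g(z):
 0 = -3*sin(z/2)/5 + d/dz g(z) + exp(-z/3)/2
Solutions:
 g(z) = C1 - 6*cos(z/2)/5 + 3*exp(-z/3)/2


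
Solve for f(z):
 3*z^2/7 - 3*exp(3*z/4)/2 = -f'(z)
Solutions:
 f(z) = C1 - z^3/7 + 2*exp(3*z/4)


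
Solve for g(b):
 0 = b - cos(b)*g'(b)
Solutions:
 g(b) = C1 + Integral(b/cos(b), b)


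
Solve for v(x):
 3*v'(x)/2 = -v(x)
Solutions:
 v(x) = C1*exp(-2*x/3)


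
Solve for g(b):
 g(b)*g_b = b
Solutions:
 g(b) = -sqrt(C1 + b^2)
 g(b) = sqrt(C1 + b^2)


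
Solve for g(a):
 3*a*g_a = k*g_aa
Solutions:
 g(a) = C1 + C2*erf(sqrt(6)*a*sqrt(-1/k)/2)/sqrt(-1/k)


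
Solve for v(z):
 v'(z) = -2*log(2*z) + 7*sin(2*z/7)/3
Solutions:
 v(z) = C1 - 2*z*log(z) - 2*z*log(2) + 2*z - 49*cos(2*z/7)/6


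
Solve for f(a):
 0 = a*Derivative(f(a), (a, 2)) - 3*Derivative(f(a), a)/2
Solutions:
 f(a) = C1 + C2*a^(5/2)


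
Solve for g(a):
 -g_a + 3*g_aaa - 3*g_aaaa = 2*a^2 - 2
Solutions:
 g(a) = C1 + C2*exp(a*(2*2^(1/3)/(3*sqrt(5) + 7)^(1/3) + 2^(2/3)*(3*sqrt(5) + 7)^(1/3) + 4)/12)*sin(2^(1/3)*sqrt(3)*a*(-2^(1/3)*(3*sqrt(5) + 7)^(1/3) + 2/(3*sqrt(5) + 7)^(1/3))/12) + C3*exp(a*(2*2^(1/3)/(3*sqrt(5) + 7)^(1/3) + 2^(2/3)*(3*sqrt(5) + 7)^(1/3) + 4)/12)*cos(2^(1/3)*sqrt(3)*a*(-2^(1/3)*(3*sqrt(5) + 7)^(1/3) + 2/(3*sqrt(5) + 7)^(1/3))/12) + C4*exp(a*(-2^(2/3)*(3*sqrt(5) + 7)^(1/3) - 2*2^(1/3)/(3*sqrt(5) + 7)^(1/3) + 2)/6) - 2*a^3/3 - 10*a


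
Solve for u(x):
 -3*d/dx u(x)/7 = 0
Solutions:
 u(x) = C1


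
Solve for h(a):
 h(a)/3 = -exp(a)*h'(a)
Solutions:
 h(a) = C1*exp(exp(-a)/3)


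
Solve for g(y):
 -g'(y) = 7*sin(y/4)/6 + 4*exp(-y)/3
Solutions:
 g(y) = C1 + 14*cos(y/4)/3 + 4*exp(-y)/3


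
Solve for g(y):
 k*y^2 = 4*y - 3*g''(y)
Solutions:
 g(y) = C1 + C2*y - k*y^4/36 + 2*y^3/9


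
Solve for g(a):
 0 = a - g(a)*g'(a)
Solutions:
 g(a) = -sqrt(C1 + a^2)
 g(a) = sqrt(C1 + a^2)


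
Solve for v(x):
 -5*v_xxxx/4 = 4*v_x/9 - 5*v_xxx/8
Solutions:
 v(x) = C1 + C2*exp(x*(5*5^(1/3)/(8*sqrt(546) + 187)^(1/3) + 10 + 5^(2/3)*(8*sqrt(546) + 187)^(1/3))/60)*sin(sqrt(3)*5^(1/3)*x*(-5^(1/3)*(8*sqrt(546) + 187)^(1/3) + 5/(8*sqrt(546) + 187)^(1/3))/60) + C3*exp(x*(5*5^(1/3)/(8*sqrt(546) + 187)^(1/3) + 10 + 5^(2/3)*(8*sqrt(546) + 187)^(1/3))/60)*cos(sqrt(3)*5^(1/3)*x*(-5^(1/3)*(8*sqrt(546) + 187)^(1/3) + 5/(8*sqrt(546) + 187)^(1/3))/60) + C4*exp(x*(-5^(2/3)*(8*sqrt(546) + 187)^(1/3) - 5*5^(1/3)/(8*sqrt(546) + 187)^(1/3) + 5)/30)


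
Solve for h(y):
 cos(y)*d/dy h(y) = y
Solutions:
 h(y) = C1 + Integral(y/cos(y), y)


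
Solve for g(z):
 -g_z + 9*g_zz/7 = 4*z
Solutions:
 g(z) = C1 + C2*exp(7*z/9) - 2*z^2 - 36*z/7


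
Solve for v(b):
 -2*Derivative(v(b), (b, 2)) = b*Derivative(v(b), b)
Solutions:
 v(b) = C1 + C2*erf(b/2)


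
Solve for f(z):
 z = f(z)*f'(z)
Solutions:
 f(z) = -sqrt(C1 + z^2)
 f(z) = sqrt(C1 + z^2)


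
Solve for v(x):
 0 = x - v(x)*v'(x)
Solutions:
 v(x) = -sqrt(C1 + x^2)
 v(x) = sqrt(C1 + x^2)


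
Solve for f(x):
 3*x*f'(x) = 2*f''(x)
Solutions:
 f(x) = C1 + C2*erfi(sqrt(3)*x/2)


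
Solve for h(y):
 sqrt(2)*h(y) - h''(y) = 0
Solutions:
 h(y) = C1*exp(-2^(1/4)*y) + C2*exp(2^(1/4)*y)


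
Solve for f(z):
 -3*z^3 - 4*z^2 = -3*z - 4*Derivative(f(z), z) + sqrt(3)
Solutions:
 f(z) = C1 + 3*z^4/16 + z^3/3 - 3*z^2/8 + sqrt(3)*z/4


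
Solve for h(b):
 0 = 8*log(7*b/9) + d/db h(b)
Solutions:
 h(b) = C1 - 8*b*log(b) + b*log(43046721/5764801) + 8*b


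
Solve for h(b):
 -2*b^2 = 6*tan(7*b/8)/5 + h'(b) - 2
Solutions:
 h(b) = C1 - 2*b^3/3 + 2*b + 48*log(cos(7*b/8))/35


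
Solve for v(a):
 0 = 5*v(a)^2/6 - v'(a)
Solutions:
 v(a) = -6/(C1 + 5*a)


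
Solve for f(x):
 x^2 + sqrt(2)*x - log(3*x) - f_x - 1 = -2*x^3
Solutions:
 f(x) = C1 + x^4/2 + x^3/3 + sqrt(2)*x^2/2 - x*log(x) - x*log(3)


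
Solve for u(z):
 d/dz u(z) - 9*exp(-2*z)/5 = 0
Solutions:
 u(z) = C1 - 9*exp(-2*z)/10


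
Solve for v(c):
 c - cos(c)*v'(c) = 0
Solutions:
 v(c) = C1 + Integral(c/cos(c), c)


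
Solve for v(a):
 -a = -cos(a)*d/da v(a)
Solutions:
 v(a) = C1 + Integral(a/cos(a), a)


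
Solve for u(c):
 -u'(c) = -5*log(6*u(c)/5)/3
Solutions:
 3*Integral(1/(-log(_y) - log(6) + log(5)), (_y, u(c)))/5 = C1 - c


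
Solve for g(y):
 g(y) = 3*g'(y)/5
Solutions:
 g(y) = C1*exp(5*y/3)


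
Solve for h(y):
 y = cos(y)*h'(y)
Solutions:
 h(y) = C1 + Integral(y/cos(y), y)


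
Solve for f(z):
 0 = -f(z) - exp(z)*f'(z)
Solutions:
 f(z) = C1*exp(exp(-z))


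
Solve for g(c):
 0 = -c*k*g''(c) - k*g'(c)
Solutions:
 g(c) = C1 + C2*log(c)


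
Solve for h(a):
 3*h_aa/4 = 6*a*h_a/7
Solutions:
 h(a) = C1 + C2*erfi(2*sqrt(7)*a/7)


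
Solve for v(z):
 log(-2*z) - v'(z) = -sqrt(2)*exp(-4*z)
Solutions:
 v(z) = C1 + z*log(-z) + z*(-1 + log(2)) - sqrt(2)*exp(-4*z)/4


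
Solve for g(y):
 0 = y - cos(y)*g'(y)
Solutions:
 g(y) = C1 + Integral(y/cos(y), y)


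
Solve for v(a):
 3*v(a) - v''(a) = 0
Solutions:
 v(a) = C1*exp(-sqrt(3)*a) + C2*exp(sqrt(3)*a)


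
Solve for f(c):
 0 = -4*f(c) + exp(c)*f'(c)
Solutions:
 f(c) = C1*exp(-4*exp(-c))


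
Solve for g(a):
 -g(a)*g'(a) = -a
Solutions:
 g(a) = -sqrt(C1 + a^2)
 g(a) = sqrt(C1 + a^2)


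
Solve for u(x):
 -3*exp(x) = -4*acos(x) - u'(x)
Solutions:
 u(x) = C1 - 4*x*acos(x) + 4*sqrt(1 - x^2) + 3*exp(x)


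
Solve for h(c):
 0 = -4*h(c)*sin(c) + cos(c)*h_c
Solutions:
 h(c) = C1/cos(c)^4


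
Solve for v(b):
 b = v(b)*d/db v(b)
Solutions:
 v(b) = -sqrt(C1 + b^2)
 v(b) = sqrt(C1 + b^2)


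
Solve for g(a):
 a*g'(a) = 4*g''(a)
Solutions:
 g(a) = C1 + C2*erfi(sqrt(2)*a/4)


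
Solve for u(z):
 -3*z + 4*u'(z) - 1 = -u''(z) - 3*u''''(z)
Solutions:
 u(z) = C1 + C4*exp(-z) + 3*z^2/8 + z/16 + (C2*sin(sqrt(39)*z/6) + C3*cos(sqrt(39)*z/6))*exp(z/2)


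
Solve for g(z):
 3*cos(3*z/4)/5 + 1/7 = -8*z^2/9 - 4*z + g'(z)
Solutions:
 g(z) = C1 + 8*z^3/27 + 2*z^2 + z/7 + 4*sin(3*z/4)/5


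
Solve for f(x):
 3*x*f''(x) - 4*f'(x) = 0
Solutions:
 f(x) = C1 + C2*x^(7/3)


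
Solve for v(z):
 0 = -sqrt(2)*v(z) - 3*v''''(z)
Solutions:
 v(z) = (C1*sin(2^(5/8)*3^(3/4)*z/6) + C2*cos(2^(5/8)*3^(3/4)*z/6))*exp(-2^(5/8)*3^(3/4)*z/6) + (C3*sin(2^(5/8)*3^(3/4)*z/6) + C4*cos(2^(5/8)*3^(3/4)*z/6))*exp(2^(5/8)*3^(3/4)*z/6)


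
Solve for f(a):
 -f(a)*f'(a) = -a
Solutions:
 f(a) = -sqrt(C1 + a^2)
 f(a) = sqrt(C1 + a^2)


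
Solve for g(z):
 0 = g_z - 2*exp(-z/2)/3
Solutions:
 g(z) = C1 - 4*exp(-z/2)/3


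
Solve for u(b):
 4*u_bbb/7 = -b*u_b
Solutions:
 u(b) = C1 + Integral(C2*airyai(-14^(1/3)*b/2) + C3*airybi(-14^(1/3)*b/2), b)


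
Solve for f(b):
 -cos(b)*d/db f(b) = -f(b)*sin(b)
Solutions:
 f(b) = C1/cos(b)


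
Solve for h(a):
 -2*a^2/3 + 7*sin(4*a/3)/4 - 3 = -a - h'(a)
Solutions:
 h(a) = C1 + 2*a^3/9 - a^2/2 + 3*a + 21*cos(4*a/3)/16


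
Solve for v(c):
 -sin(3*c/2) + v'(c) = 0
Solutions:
 v(c) = C1 - 2*cos(3*c/2)/3


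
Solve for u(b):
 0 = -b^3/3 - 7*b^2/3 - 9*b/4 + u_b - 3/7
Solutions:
 u(b) = C1 + b^4/12 + 7*b^3/9 + 9*b^2/8 + 3*b/7


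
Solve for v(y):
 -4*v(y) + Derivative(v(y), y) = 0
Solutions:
 v(y) = C1*exp(4*y)


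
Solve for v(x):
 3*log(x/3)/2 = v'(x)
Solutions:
 v(x) = C1 + 3*x*log(x)/2 - 3*x*log(3)/2 - 3*x/2


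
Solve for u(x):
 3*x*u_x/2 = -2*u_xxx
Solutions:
 u(x) = C1 + Integral(C2*airyai(-6^(1/3)*x/2) + C3*airybi(-6^(1/3)*x/2), x)


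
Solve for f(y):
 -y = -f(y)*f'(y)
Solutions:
 f(y) = -sqrt(C1 + y^2)
 f(y) = sqrt(C1 + y^2)


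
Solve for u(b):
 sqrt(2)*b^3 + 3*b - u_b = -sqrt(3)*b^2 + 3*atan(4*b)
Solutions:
 u(b) = C1 + sqrt(2)*b^4/4 + sqrt(3)*b^3/3 + 3*b^2/2 - 3*b*atan(4*b) + 3*log(16*b^2 + 1)/8


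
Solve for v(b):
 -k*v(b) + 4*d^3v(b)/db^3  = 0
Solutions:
 v(b) = C1*exp(2^(1/3)*b*k^(1/3)/2) + C2*exp(2^(1/3)*b*k^(1/3)*(-1 + sqrt(3)*I)/4) + C3*exp(-2^(1/3)*b*k^(1/3)*(1 + sqrt(3)*I)/4)


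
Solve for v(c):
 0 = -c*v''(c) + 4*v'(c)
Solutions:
 v(c) = C1 + C2*c^5


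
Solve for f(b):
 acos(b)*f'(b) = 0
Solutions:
 f(b) = C1


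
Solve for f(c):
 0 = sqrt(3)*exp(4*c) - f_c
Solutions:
 f(c) = C1 + sqrt(3)*exp(4*c)/4


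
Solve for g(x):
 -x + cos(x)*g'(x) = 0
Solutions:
 g(x) = C1 + Integral(x/cos(x), x)


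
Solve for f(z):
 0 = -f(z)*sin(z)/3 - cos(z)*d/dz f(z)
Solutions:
 f(z) = C1*cos(z)^(1/3)


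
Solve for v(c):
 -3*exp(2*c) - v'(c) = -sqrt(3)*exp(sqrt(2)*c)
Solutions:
 v(c) = C1 - 3*exp(2*c)/2 + sqrt(6)*exp(sqrt(2)*c)/2


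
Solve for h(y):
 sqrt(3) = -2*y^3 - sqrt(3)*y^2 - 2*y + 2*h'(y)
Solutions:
 h(y) = C1 + y^4/4 + sqrt(3)*y^3/6 + y^2/2 + sqrt(3)*y/2


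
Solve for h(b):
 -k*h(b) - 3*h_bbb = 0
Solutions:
 h(b) = C1*exp(3^(2/3)*b*(-k)^(1/3)/3) + C2*exp(b*(-k)^(1/3)*(-3^(2/3) + 3*3^(1/6)*I)/6) + C3*exp(-b*(-k)^(1/3)*(3^(2/3) + 3*3^(1/6)*I)/6)


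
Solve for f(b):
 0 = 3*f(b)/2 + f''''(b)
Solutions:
 f(b) = (C1*sin(6^(1/4)*b/2) + C2*cos(6^(1/4)*b/2))*exp(-6^(1/4)*b/2) + (C3*sin(6^(1/4)*b/2) + C4*cos(6^(1/4)*b/2))*exp(6^(1/4)*b/2)


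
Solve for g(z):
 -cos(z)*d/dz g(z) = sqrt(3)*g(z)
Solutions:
 g(z) = C1*(sin(z) - 1)^(sqrt(3)/2)/(sin(z) + 1)^(sqrt(3)/2)


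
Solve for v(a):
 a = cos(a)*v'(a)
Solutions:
 v(a) = C1 + Integral(a/cos(a), a)


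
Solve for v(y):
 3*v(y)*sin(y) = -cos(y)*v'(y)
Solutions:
 v(y) = C1*cos(y)^3


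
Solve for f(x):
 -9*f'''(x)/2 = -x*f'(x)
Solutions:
 f(x) = C1 + Integral(C2*airyai(6^(1/3)*x/3) + C3*airybi(6^(1/3)*x/3), x)


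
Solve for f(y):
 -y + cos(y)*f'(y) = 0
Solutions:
 f(y) = C1 + Integral(y/cos(y), y)


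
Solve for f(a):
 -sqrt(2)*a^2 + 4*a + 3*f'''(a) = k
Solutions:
 f(a) = C1 + C2*a + C3*a^2 + sqrt(2)*a^5/180 - a^4/18 + a^3*k/18


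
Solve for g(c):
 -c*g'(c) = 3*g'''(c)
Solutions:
 g(c) = C1 + Integral(C2*airyai(-3^(2/3)*c/3) + C3*airybi(-3^(2/3)*c/3), c)


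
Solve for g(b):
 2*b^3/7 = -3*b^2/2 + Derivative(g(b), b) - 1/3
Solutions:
 g(b) = C1 + b^4/14 + b^3/2 + b/3


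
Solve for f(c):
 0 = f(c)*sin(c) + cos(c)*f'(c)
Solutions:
 f(c) = C1*cos(c)


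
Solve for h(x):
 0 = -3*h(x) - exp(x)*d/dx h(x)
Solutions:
 h(x) = C1*exp(3*exp(-x))


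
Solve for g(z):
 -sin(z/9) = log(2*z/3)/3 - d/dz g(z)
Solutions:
 g(z) = C1 + z*log(z)/3 - z*log(3)/3 - z/3 + z*log(2)/3 - 9*cos(z/9)


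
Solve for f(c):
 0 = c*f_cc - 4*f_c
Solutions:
 f(c) = C1 + C2*c^5


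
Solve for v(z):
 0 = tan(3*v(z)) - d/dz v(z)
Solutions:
 v(z) = -asin(C1*exp(3*z))/3 + pi/3
 v(z) = asin(C1*exp(3*z))/3


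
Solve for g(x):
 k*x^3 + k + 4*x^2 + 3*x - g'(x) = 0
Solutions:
 g(x) = C1 + k*x^4/4 + k*x + 4*x^3/3 + 3*x^2/2


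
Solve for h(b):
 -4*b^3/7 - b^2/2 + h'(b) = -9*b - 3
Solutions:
 h(b) = C1 + b^4/7 + b^3/6 - 9*b^2/2 - 3*b


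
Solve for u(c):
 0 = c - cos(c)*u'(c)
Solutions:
 u(c) = C1 + Integral(c/cos(c), c)


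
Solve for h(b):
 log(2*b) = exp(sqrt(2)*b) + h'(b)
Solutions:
 h(b) = C1 + b*log(b) + b*(-1 + log(2)) - sqrt(2)*exp(sqrt(2)*b)/2


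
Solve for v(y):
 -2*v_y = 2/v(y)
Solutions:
 v(y) = -sqrt(C1 - 2*y)
 v(y) = sqrt(C1 - 2*y)


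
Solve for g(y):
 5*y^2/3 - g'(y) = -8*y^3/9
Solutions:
 g(y) = C1 + 2*y^4/9 + 5*y^3/9


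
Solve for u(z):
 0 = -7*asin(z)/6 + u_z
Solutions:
 u(z) = C1 + 7*z*asin(z)/6 + 7*sqrt(1 - z^2)/6


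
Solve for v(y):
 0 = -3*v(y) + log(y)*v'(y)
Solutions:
 v(y) = C1*exp(3*li(y))


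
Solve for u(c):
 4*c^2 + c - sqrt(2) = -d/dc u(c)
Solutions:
 u(c) = C1 - 4*c^3/3 - c^2/2 + sqrt(2)*c


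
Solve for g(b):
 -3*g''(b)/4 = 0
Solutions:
 g(b) = C1 + C2*b


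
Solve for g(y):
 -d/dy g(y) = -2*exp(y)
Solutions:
 g(y) = C1 + 2*exp(y)


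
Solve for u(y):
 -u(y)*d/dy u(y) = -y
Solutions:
 u(y) = -sqrt(C1 + y^2)
 u(y) = sqrt(C1 + y^2)


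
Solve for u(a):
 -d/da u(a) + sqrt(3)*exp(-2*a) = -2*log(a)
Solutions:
 u(a) = C1 + 2*a*log(a) - 2*a - sqrt(3)*exp(-2*a)/2


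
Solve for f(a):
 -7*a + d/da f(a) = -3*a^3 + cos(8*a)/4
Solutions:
 f(a) = C1 - 3*a^4/4 + 7*a^2/2 + sin(8*a)/32


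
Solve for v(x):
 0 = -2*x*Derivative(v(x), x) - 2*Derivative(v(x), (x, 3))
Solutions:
 v(x) = C1 + Integral(C2*airyai(-x) + C3*airybi(-x), x)


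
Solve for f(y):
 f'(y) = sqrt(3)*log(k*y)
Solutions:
 f(y) = C1 + sqrt(3)*y*log(k*y) - sqrt(3)*y
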